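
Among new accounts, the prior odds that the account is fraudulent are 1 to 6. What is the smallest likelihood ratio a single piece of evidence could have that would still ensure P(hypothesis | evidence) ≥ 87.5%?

Prior odds = 1/6.
Target odds = 0.875/0.125 = 7.
Required Bayes factor = 7 ÷ (1/6) = 42.

42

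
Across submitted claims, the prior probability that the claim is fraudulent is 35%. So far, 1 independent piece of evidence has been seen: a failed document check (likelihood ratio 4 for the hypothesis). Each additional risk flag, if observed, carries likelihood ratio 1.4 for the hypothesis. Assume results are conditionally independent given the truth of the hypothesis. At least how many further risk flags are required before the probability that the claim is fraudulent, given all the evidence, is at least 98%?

Prior odds = 0.35/0.65 = 7/13.
Bayes factor of the evidence already in hand = 4.
Odds after that evidence = (7/13) × 4 = 28/13.
Target odds = 0.98/0.02 = 49.
Need 1.4ⁿ ≥ 49 ÷ (28/13) = 22.75.
1.4⁹ = 40353607/1953125 falls short of 22.75 but 1.4¹⁰ = 282475249/9765625 reaches it, so n = 10.

10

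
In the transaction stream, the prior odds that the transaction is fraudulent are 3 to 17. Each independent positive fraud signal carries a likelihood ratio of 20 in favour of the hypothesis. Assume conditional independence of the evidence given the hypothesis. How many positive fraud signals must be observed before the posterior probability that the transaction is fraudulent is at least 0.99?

3

Prior odds = 3/17.
Likelihood ratio per positive fraud signal = 20.
Target odds: 0.99 ÷ 0.01 = 99.
Need (3/17) × 20ⁿ ≥ 99, i.e. 20ⁿ ≥ 561.
20² = 400 falls short of 561 but 20³ = 8000 reaches it, so n = 3.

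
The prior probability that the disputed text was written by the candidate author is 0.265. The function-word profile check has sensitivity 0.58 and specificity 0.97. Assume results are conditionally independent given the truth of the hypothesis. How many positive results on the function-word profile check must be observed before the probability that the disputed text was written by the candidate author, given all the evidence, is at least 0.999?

3

Prior odds = 0.265/0.735 = 53/147.
False-positive rate = 1 − 0.97 = 0.03; likelihood ratio of a positive = 0.58/0.03 = 58/3.
Target odds: 0.999 ÷ 0.001 = 999.
Require (58/3)ⁿ ≥ 999 ÷ (53/147) = 146853/53.
(58/3)² = 3364/9 falls short of 146853/53 but (58/3)³ = 195112/27 reaches it, so n = 3.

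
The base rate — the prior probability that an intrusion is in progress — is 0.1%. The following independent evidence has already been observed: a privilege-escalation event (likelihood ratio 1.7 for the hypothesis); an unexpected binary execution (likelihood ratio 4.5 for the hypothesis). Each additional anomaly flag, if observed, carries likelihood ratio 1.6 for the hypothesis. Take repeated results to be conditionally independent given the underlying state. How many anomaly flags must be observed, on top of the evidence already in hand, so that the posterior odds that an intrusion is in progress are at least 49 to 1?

19

Prior odds = 0.001/0.999 = 1/999.
Combined Bayes factor of the evidence already in hand = 1.7 × 4.5 = 7.65.
Odds after that evidence = (1/999) × 7.65 = 17/2220.
Target odds = 49.
Need 1.6ⁿ ≥ 49 ÷ (17/2220) = 108780/17.
1.6¹⁸ ≈4722.37 falls short of 108780/17 but 1.6¹⁹ ≈7555.79 reaches it, so n = 19.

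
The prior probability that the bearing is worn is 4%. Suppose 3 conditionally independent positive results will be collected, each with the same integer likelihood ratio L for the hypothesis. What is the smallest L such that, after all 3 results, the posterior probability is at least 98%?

11

Prior odds = 0.04/0.96 = 1/24.
Target odds = 0.98/0.02 = 49.
Need L³ ≥ 49 ÷ (1/24) = 1176.
10³ = 1000 < 1176 ≤ 1331 = 11³, so L = 11.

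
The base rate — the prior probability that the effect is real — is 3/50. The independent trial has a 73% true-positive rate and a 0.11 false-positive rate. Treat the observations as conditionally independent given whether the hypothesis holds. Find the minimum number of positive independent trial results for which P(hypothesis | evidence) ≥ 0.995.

5

Prior odds: 0.06 ÷ 0.94 = 3/47.
Likelihood ratio of a positive result = 0.73/0.11 = 73/11.
Target odds: 0.995 ÷ 0.005 = 199.
Need (3/47) × (73/11)ⁿ ≥ 199, i.e. (73/11)ⁿ ≥ 9353/3.
(73/11)⁴ = 28398241/14641 falls short of 9353/3 but (73/11)⁵ ≈12872.1 reaches it, so n = 5.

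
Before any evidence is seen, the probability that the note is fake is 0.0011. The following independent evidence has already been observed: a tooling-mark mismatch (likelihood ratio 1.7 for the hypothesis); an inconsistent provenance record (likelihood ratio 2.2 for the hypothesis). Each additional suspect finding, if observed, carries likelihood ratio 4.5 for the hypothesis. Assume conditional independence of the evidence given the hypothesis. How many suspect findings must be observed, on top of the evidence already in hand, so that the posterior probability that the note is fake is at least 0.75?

5

Prior odds = 0.0011/0.9989 = 11/9989.
Combined Bayes factor of the evidence already in hand = 1.7 × 2.2 = 3.74.
Odds after that evidence = (11/9989) × 3.74 = 2057/499450.
Target odds = 0.75/0.25 = 3.
Need 4.5ⁿ ≥ 3 ÷ (2057/499450) = 1498350/2057.
4.5⁴ = 410.0625 falls short of 1498350/2057 but 4.5⁵ = 1845.28125 reaches it, so n = 5.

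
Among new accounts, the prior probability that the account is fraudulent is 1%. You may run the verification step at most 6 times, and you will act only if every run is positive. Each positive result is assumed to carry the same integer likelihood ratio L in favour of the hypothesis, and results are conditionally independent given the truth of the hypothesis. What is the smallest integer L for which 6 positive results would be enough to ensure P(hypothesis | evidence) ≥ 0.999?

7

Prior odds = 0.01/0.99 = 1/99.
Target odds = 0.999/0.001 = 999.
Need L⁶ ≥ 999 ÷ (1/99) = 98901.
6⁶ = 46656 < 98901 ≤ 117649 = 7⁶, so L = 7.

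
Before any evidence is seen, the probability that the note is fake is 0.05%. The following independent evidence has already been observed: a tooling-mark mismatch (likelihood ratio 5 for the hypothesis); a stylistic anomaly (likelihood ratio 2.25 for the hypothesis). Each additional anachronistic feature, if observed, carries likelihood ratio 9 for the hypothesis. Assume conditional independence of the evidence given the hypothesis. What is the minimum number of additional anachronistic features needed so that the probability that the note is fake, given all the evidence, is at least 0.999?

6

Prior odds = 0.0005/0.9995 = 1/1999.
Combined Bayes factor of the evidence already in hand = 5 × 2.25 = 11.25.
Odds after that evidence = (1/1999) × 11.25 = 45/7996.
Target odds = 0.999/0.001 = 999.
Need 9ⁿ ≥ 999 ÷ (45/7996) = 177511.2.
9⁵ = 59049 falls short of 177511.2 but 9⁶ = 531441 reaches it, so n = 6.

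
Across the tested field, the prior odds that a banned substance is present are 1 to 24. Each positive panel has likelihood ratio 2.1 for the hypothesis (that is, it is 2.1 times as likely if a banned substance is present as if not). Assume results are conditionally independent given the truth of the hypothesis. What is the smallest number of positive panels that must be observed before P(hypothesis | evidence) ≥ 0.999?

14

Prior odds = 1/24.
Likelihood ratio per positive panel = 2.1.
Target odds: 0.999 ÷ 0.001 = 999.
Need (1/24) × 2.1ⁿ ≥ 999, i.e. 2.1ⁿ ≥ 23976.
2.1¹³ ≈15447.2 falls short of 23976 but 2.1¹⁴ ≈32439.2 reaches it, so n = 14.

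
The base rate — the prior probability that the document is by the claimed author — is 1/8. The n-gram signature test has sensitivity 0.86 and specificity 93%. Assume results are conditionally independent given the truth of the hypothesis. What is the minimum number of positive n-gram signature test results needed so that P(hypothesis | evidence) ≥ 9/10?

Prior odds = 0.125/0.875 = 1/7.
False-positive rate = 1 − 0.93 = 0.07; likelihood ratio of a positive = 0.86/0.07 = 86/7.
Target odds: 0.9 ÷ 0.1 = 9.
Need (1/7) × (86/7)ⁿ ≥ 9, i.e. (86/7)ⁿ ≥ 63.
(86/7)¹ = 86/7 falls short of 63 but (86/7)² = 7396/49 reaches it, so n = 2.

2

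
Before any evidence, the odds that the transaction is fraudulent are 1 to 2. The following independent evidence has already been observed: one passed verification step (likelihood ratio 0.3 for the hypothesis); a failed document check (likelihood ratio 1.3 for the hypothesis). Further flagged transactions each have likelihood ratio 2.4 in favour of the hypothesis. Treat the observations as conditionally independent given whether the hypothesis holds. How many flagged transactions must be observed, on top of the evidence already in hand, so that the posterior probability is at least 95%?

6

Prior odds = 0.5.
Combined Bayes factor of the evidence already in hand = 0.3 × 1.3 = 0.39.
Odds after that evidence = 0.5 × 0.39 = 0.195.
Target odds = 0.95/0.05 = 19.
Need 2.4ⁿ ≥ 19 ÷ 0.195 = 3800/39.
2.4⁵ = 79.62624 falls short of 3800/39 but 2.4⁶ = 2985984/15625 reaches it, so n = 6.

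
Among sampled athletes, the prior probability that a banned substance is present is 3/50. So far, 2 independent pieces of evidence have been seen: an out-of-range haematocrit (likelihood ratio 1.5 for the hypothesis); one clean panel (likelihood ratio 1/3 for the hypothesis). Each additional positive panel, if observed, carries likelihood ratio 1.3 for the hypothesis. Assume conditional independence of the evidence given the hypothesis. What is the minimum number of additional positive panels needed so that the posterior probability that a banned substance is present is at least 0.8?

19

Prior odds = 0.06/0.94 = 3/47.
Combined Bayes factor of the evidence already in hand = 1.5 × (1/3) = 0.5.
Odds after that evidence = (3/47) × 0.5 = 3/94.
Target odds = 0.8/0.2 = 4.
Need 1.3ⁿ ≥ 4 ÷ (3/94) = 376/3.
1.3¹⁸ ≈112.455 falls short of 376/3 but 1.3¹⁹ ≈146.192 reaches it, so n = 19.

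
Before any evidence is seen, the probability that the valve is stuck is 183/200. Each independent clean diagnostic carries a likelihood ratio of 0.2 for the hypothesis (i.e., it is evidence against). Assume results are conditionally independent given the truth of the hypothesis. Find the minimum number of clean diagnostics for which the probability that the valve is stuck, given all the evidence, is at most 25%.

Prior odds = 0.915/0.085 = 183/17.
Likelihood ratio per clean diagnostic = 0.2.
Target posterior odds = 0.25/0.75 = 1/3.
Require 0.2ⁿ ≤ 1/3 ÷ (183/17) = 17/549.
0.2² = 0.04 is still above 17/549 but 0.2³ = 0.008 is at or below it, so n = 3.

3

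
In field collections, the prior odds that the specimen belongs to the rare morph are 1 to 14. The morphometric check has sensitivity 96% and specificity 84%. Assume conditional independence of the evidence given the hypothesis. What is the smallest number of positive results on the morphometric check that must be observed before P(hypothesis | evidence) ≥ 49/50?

4

Prior odds = 1/14.
False-positive rate = 1 − 0.84 = 0.16; likelihood ratio of a positive = 0.96/0.16 = 6.
Target posterior odds = 0.98/0.02 = 49.
Require 6ⁿ ≥ 49 ÷ (1/14) = 686.
6³ = 216 falls short of 686 but 6⁴ = 1296 reaches it, so n = 4.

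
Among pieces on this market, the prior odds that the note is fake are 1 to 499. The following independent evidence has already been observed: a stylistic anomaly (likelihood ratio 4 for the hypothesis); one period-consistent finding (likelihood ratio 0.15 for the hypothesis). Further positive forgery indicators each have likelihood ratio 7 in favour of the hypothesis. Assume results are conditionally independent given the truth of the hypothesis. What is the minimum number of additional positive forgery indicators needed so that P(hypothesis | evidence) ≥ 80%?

5

Prior odds = 1/499.
Combined Bayes factor of the evidence already in hand = 4 × 0.15 = 0.6.
Odds after that evidence = (1/499) × 0.6 = 3/2495.
Target odds = 0.8/0.2 = 4.
Need 7ⁿ ≥ 4 ÷ (3/2495) = 9980/3.
7⁴ = 2401 falls short of 9980/3 but 7⁵ = 16807 reaches it, so n = 5.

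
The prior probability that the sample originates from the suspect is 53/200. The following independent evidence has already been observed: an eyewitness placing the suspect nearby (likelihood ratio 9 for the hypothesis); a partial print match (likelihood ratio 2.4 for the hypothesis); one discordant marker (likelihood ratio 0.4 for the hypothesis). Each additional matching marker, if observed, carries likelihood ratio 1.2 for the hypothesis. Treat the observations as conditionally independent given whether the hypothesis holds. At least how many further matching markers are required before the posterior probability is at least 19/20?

10

Prior odds = 0.265/0.735 = 53/147.
Combined Bayes factor of the evidence already in hand = 9 × 2.4 × 0.4 = 8.64.
Odds after that evidence = (53/147) × 8.64 = 3816/1225.
Target odds = 0.95/0.05 = 19.
Need 1.2ⁿ ≥ 19 ÷ (3816/1225) = 23275/3816.
1.2⁹ = 10077696/1953125 falls short of 23275/3816 but 1.2¹⁰ = 60466176/9765625 reaches it, so n = 10.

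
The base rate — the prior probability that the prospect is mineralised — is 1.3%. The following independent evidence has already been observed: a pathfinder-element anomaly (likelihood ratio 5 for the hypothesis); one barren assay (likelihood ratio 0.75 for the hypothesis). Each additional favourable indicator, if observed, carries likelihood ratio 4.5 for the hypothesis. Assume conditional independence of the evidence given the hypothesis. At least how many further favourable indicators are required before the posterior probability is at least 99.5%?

Prior odds = 0.013/0.987 = 13/987.
Combined Bayes factor of the evidence already in hand = 5 × 0.75 = 3.75.
Odds after that evidence = (13/987) × 3.75 = 65/1316.
Target odds = 0.995/0.005 = 199.
Need 4.5ⁿ ≥ 199 ÷ (65/1316) = 261884/65.
4.5⁵ = 1845.28125 falls short of 261884/65 but 4.5⁶ = 8303.765625 reaches it, so n = 6.

6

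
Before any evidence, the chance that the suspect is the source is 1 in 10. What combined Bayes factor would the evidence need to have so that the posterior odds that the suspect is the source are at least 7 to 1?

63

Prior odds = 0.1/0.9 = 1/9.
Target odds = 7.
Required Bayes factor = 7 ÷ (1/9) = 63.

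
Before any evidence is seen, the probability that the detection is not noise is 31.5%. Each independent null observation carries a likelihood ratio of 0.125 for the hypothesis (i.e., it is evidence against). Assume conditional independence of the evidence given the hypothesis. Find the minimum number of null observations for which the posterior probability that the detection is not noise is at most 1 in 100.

Prior odds = 0.315/0.685 = 63/137.
Likelihood ratio per null observation = 0.125.
Target odds: 0.01 ÷ 0.99 = 1/99.
Require 0.125ⁿ ≤ 1/99 ÷ (63/137) = 137/6237.
0.125¹ = 0.125 is still above 137/6237 but 0.125² = 0.015625 is at or below it, so n = 2.

2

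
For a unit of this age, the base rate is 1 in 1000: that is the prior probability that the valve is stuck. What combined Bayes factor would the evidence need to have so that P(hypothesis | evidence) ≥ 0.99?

Prior odds = 0.001/0.999 = 1/999.
Target odds = 0.99/0.01 = 99.
Required Bayes factor = 99 ÷ (1/999) = 98901.

98901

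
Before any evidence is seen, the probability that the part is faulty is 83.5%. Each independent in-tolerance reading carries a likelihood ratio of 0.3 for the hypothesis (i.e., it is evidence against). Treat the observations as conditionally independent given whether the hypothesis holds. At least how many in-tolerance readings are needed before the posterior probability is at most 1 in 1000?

8

Prior odds: 0.835 ÷ 0.165 = 167/33.
Likelihood ratio per in-tolerance reading = 0.3.
Target posterior odds = 0.001/0.999 = 1/999.
Require 0.3ⁿ ≤ 1/999 ÷ (167/33) = 11/55611.
0.3⁷ = 2187/10000000 is still above 11/55611 but 0.3⁸ = 6561/100000000 is at or below it, so n = 8.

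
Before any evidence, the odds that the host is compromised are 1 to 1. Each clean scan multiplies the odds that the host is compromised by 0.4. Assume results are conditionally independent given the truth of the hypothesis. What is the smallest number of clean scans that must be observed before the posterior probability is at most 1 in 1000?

Prior odds = 1.
Likelihood ratio per clean scan = 0.4.
Target odds: 0.001 ÷ 0.999 = 1/999.
Need 1 × 0.4ⁿ ≤ 1/999, i.e. 0.4ⁿ ≤ 1/999.
0.4⁷ = 128/78125 is still above 1/999 but 0.4⁸ = 256/390625 is at or below it, so n = 8.

8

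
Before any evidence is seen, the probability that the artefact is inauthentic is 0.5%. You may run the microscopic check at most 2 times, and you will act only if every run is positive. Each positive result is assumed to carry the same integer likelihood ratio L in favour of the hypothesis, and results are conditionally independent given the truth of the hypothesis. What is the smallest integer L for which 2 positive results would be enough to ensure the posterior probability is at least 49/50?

99

Prior odds = 0.005/0.995 = 1/199.
Target odds = 0.98/0.02 = 49.
Need L² ≥ 49 ÷ (1/199) = 9751.
98² = 9604 < 9751 ≤ 9801 = 99², so L = 99.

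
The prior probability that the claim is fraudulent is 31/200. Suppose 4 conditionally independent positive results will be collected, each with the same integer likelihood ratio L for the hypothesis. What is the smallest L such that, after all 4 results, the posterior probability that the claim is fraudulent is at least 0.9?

Prior odds = 0.155/0.845 = 31/169.
Target odds = 0.9/0.1 = 9.
Need L⁴ ≥ 9 ÷ (31/169) = 1521/31.
2⁴ = 16 < 1521/31 ≤ 81 = 3⁴, so L = 3.

3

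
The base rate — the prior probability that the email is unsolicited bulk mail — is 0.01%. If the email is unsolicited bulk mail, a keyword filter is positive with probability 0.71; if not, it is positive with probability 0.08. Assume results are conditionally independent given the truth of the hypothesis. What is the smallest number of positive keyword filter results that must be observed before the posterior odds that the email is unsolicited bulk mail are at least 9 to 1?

Prior odds: 0.0001 ÷ 0.9999 = 1/9999.
Likelihood ratio of a positive = 0.71/0.08 = 8.875.
Target odds = 9.
Need (1/9999) × 8.875ⁿ ≥ 9, i.e. 8.875ⁿ ≥ 89991.
8.875⁵ ≈55060.7 falls short of 89991 but 8.875⁶ ≈488664 reaches it, so n = 6.

6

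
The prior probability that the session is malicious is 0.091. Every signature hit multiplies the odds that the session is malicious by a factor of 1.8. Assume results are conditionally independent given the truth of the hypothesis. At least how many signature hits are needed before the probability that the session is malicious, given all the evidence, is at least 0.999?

Prior odds = 0.091/0.909 = 91/909.
Likelihood ratio per signature hit = 1.8.
Target posterior odds = 0.999/0.001 = 999.
Need (91/909) × 1.8ⁿ ≥ 999, i.e. 1.8ⁿ ≥ 908091/91.
1.8¹⁵ ≈6746.64 falls short of 908091/91 but 1.8¹⁶ ≈12144 reaches it, so n = 16.

16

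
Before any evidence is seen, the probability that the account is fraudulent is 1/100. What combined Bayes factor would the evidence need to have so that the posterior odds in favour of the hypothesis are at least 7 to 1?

Prior odds = 0.01/0.99 = 1/99.
Target odds = 7.
Required Bayes factor = 7 ÷ (1/99) = 693.

693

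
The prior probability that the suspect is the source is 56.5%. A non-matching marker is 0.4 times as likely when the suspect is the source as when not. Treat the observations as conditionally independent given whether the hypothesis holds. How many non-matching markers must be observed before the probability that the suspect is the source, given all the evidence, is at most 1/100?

6

Prior odds = 0.565/0.435 = 113/87.
Likelihood ratio per non-matching marker = 0.4.
Target posterior odds = 0.01/0.99 = 1/99.
Need (113/87) × 0.4ⁿ ≤ 1/99, i.e. 0.4ⁿ ≤ 29/3729.
0.4⁵ = 0.01024 is still above 29/3729 but 0.4⁶ = 64/15625 is at or below it, so n = 6.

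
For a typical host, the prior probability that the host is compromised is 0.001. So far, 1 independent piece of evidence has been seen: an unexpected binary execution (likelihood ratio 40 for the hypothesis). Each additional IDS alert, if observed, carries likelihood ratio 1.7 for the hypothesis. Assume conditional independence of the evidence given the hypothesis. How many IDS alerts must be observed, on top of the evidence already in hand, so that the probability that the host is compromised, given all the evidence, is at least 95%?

12

Prior odds = 0.001/0.999 = 1/999.
Bayes factor of the evidence already in hand = 40.
Odds after that evidence = (1/999) × 40 = 40/999.
Target odds = 0.95/0.05 = 19.
Need 1.7ⁿ ≥ 19 ÷ (40/999) = 474.525.
1.7¹¹ ≈342.719 falls short of 474.525 but 1.7¹² ≈582.622 reaches it, so n = 12.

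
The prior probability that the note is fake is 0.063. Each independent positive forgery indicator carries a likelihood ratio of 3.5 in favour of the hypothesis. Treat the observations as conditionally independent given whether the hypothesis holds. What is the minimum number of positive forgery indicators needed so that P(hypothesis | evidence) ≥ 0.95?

Prior odds: 0.063 ÷ 0.937 = 63/937.
Likelihood ratio per positive forgery indicator = 3.5.
Target posterior odds = 0.95/0.05 = 19.
Need (63/937) × 3.5ⁿ ≥ 19, i.e. 3.5ⁿ ≥ 17803/63.
3.5⁴ = 150.0625 falls short of 17803/63 but 3.5⁵ = 525.21875 reaches it, so n = 5.

5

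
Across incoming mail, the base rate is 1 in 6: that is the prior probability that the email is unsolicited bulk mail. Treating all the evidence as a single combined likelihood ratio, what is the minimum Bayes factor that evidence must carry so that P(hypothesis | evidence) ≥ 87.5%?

Prior odds = (1/6)/(5/6) = 0.2.
Target odds = 0.875/0.125 = 7.
Required Bayes factor = 7 ÷ 0.2 = 35.

35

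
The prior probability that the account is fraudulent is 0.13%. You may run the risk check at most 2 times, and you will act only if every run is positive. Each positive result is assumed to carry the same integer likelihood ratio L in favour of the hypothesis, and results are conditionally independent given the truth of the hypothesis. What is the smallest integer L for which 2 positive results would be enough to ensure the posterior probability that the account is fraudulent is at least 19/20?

Prior odds = 0.0013/0.9987 = 13/9987.
Target odds = 0.95/0.05 = 19.
Need L² ≥ 19 ÷ (13/9987) = 189753/13.
120² = 14400 < 189753/13 ≤ 14641 = 121², so L = 121.

121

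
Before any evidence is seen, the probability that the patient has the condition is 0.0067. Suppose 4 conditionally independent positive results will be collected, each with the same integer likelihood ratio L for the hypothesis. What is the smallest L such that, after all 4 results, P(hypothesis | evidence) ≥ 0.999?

20

Prior odds = 0.0067/0.9933 = 67/9933.
Target odds = 0.999/0.001 = 999.
Need L⁴ ≥ 999 ÷ (67/9933) = 9923067/67.
19⁴ = 130321 < 9923067/67 ≤ 160000 = 20⁴, so L = 20.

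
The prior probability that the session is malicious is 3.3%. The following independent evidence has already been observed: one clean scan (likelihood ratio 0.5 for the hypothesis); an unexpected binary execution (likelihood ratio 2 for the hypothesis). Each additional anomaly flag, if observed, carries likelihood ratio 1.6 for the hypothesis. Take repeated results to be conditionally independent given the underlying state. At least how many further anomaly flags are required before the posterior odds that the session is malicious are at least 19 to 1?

Prior odds = 0.033/0.967 = 33/967.
Combined Bayes factor of the evidence already in hand = 0.5 × 2 = 1.
Odds after that evidence = (33/967) × 1 = 33/967.
Target odds = 19.
Need 1.6ⁿ ≥ 19 ÷ (33/967) = 18373/33.
1.6¹³ ≈450.36 falls short of 18373/33 but 1.6¹⁴ ≈720.576 reaches it, so n = 14.

14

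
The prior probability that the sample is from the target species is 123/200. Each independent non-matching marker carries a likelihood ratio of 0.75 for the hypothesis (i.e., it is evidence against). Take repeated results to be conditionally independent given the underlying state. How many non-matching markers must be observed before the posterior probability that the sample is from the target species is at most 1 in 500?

24

Prior odds = 0.615/0.385 = 123/77.
Likelihood ratio per non-matching marker = 0.75.
Target odds: 0.002 ÷ 0.998 = 1/499.
Require 0.75ⁿ ≤ 1/499 ÷ (123/77) = 77/61377.
0.75²³ ≈0.00133786 is still above 77/61377 but 0.75²⁴ ≈0.00100339 is at or below it, so n = 24.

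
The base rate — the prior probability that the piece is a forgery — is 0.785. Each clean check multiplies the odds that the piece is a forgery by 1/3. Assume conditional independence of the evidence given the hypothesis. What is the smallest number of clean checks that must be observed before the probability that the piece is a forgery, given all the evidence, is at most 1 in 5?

3

Prior odds: 0.785 ÷ 0.215 = 157/43.
Likelihood ratio per clean check = 1/3.
Target posterior odds = 0.2/0.8 = 0.25.
Require (1/3)ⁿ ≤ 0.25 ÷ (157/43) = 43/628.
(1/3)² = 1/9 is still above 43/628 but (1/3)³ = 1/27 is at or below it, so n = 3.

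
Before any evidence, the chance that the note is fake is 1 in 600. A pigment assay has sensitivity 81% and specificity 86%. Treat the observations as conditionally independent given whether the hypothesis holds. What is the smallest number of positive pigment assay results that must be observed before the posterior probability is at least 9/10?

5

Prior odds: (1/600) ÷ (599/600) = 1/599.
False-positive rate = 1 − 0.86 = 0.14; likelihood ratio of a positive = 0.81/0.14 = 81/14.
Target posterior odds = 0.9/0.1 = 9.
Need (1/599) × (81/14)ⁿ ≥ 9, i.e. (81/14)ⁿ ≥ 5391.
(81/14)⁴ = 43046721/38416 falls short of 5391 but (81/14)⁵ ≈6483.13 reaches it, so n = 5.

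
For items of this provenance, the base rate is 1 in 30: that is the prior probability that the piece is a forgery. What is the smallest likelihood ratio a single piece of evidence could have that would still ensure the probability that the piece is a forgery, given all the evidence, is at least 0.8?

116

Prior odds = (1/30)/(29/30) = 1/29.
Target odds = 0.8/0.2 = 4.
Required Bayes factor = 4 ÷ (1/29) = 116.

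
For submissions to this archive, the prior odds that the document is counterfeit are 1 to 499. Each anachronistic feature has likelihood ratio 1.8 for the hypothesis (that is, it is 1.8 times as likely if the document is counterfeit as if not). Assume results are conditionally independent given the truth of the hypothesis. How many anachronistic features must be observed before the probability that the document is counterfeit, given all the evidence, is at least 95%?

Prior odds = 1/499.
Likelihood ratio per anachronistic feature = 1.8.
Target posterior odds = 0.95/0.05 = 19.
Need (1/499) × 1.8ⁿ ≥ 19, i.e. 1.8ⁿ ≥ 9481.
1.8¹⁵ ≈6746.64 falls short of 9481 but 1.8¹⁶ ≈12144 reaches it, so n = 16.

16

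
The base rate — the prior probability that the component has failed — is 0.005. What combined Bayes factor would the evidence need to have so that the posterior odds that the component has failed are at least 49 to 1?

9751

Prior odds = 0.005/0.995 = 1/199.
Target odds = 49.
Required Bayes factor = 49 ÷ (1/199) = 9751.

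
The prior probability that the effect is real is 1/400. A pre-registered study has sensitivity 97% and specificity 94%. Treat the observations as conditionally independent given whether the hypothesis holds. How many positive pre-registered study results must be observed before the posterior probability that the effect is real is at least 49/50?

4

Prior odds: 0.0025 ÷ 0.9975 = 1/399.
False-positive rate = 1 − 0.94 = 0.06; likelihood ratio of a positive = 0.97/0.06 = 97/6.
Target posterior odds = 0.98/0.02 = 49.
Require (97/6)ⁿ ≥ 49 ÷ (1/399) = 19551.
(97/6)³ = 912673/216 falls short of 19551 but (97/6)⁴ = 88529281/1296 reaches it, so n = 4.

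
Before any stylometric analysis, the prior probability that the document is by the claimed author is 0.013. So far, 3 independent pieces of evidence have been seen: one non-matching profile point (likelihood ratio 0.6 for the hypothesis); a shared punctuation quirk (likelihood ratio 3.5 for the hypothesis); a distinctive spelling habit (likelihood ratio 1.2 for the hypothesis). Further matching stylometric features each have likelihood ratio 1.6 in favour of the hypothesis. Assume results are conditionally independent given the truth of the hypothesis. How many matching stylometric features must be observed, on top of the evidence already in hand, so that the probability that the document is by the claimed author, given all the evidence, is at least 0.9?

Prior odds = 0.013/0.987 = 13/987.
Combined Bayes factor of the evidence already in hand = 0.6 × 3.5 × 1.2 = 2.52.
Odds after that evidence = (13/987) × 2.52 = 39/1175.
Target odds = 0.9/0.1 = 9.
Need 1.6ⁿ ≥ 9 ÷ (39/1175) = 3525/13.
1.6¹¹ ≈175.922 falls short of 3525/13 but 1.6¹² ≈281.475 reaches it, so n = 12.

12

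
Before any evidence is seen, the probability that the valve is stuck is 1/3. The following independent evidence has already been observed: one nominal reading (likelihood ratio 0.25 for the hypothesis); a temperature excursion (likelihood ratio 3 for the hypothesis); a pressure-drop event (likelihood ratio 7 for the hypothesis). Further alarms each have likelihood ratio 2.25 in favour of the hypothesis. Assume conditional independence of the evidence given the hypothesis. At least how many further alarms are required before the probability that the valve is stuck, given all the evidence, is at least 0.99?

Prior odds = (1/3)/(2/3) = 0.5.
Combined Bayes factor of the evidence already in hand = 0.25 × 3 × 7 = 5.25.
Odds after that evidence = 0.5 × 5.25 = 2.625.
Target odds = 0.99/0.01 = 99.
Need 2.25ⁿ ≥ 99 ÷ 2.625 = 264/7.
2.25⁴ = 25.62890625 falls short of 264/7 but 2.25⁵ = 59049/1024 reaches it, so n = 5.

5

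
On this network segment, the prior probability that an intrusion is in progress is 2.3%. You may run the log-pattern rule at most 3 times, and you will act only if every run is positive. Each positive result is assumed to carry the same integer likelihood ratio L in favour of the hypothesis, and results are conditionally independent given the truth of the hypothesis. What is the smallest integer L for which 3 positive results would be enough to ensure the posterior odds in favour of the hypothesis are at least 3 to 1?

6

Prior odds = 0.023/0.977 = 23/977.
Target odds = 3.
Need L³ ≥ 3 ÷ (23/977) = 2931/23.
5³ = 125 < 2931/23 ≤ 216 = 6³, so L = 6.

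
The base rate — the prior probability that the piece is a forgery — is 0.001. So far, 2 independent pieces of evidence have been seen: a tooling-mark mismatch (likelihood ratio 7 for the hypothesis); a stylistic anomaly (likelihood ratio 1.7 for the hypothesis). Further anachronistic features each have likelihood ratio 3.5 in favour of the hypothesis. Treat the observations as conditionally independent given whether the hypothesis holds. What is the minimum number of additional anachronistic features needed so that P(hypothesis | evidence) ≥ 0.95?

Prior odds = 0.001/0.999 = 1/999.
Combined Bayes factor of the evidence already in hand = 7 × 1.7 = 11.9.
Odds after that evidence = (1/999) × 11.9 = 119/9990.
Target odds = 0.95/0.05 = 19.
Need 3.5ⁿ ≥ 19 ÷ (119/9990) = 189810/119.
3.5⁵ = 525.21875 falls short of 189810/119 but 3.5⁶ = 1838.265625 reaches it, so n = 6.

6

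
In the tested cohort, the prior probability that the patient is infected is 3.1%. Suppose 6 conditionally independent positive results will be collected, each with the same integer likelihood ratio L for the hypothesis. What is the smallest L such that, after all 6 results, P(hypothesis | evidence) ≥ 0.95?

Prior odds = 0.031/0.969 = 31/969.
Target odds = 0.95/0.05 = 19.
Need L⁶ ≥ 19 ÷ (31/969) = 18411/31.
2⁶ = 64 < 18411/31 ≤ 729 = 3⁶, so L = 3.

3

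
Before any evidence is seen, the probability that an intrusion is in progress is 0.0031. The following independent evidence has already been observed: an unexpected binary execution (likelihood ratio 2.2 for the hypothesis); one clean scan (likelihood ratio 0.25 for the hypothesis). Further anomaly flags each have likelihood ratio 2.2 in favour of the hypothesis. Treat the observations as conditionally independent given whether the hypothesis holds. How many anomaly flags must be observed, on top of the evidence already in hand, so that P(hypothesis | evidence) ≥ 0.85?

Prior odds = 0.0031/0.9969 = 31/9969.
Combined Bayes factor of the evidence already in hand = 2.2 × 0.25 = 0.55.
Odds after that evidence = (31/9969) × 0.55 = 341/199380.
Target odds = 0.85/0.15 = 17/3.
Need 2.2ⁿ ≥ 17/3 ÷ (341/199380) = 1129820/341.
2.2¹⁰ ≈2655.99 falls short of 1129820/341 but 2.2¹¹ ≈5843.18 reaches it, so n = 11.

11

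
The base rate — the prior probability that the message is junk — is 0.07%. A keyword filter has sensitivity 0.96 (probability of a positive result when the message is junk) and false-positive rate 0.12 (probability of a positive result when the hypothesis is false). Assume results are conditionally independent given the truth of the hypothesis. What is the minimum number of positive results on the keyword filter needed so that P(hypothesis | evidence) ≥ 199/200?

Prior odds: 0.0007 ÷ 0.9993 = 7/9993.
Likelihood ratio of a positive result = 0.96/0.12 = 8.
Target posterior odds = 0.995/0.005 = 199.
Require 8ⁿ ≥ 199 ÷ (7/9993) = 1988607/7.
8⁶ = 262144 falls short of 1988607/7 but 8⁷ = 2097152 reaches it, so n = 7.

7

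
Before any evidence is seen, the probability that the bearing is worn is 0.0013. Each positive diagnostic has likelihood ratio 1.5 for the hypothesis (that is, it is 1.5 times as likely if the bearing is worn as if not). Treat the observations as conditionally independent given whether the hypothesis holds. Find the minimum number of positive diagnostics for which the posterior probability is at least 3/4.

Prior odds = 0.0013/0.9987 = 13/9987.
Likelihood ratio per positive diagnostic = 1.5.
Target posterior odds = 0.75/0.25 = 3.
Need (13/9987) × 1.5ⁿ ≥ 3, i.e. 1.5ⁿ ≥ 29961/13.
1.5¹⁹ ≈2216.84 falls short of 29961/13 but 1.5²⁰ ≈3325.26 reaches it, so n = 20.

20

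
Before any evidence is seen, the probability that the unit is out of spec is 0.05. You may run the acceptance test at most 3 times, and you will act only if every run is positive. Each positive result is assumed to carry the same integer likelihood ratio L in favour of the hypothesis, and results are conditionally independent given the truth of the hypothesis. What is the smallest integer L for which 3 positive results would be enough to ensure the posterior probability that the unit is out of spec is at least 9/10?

6

Prior odds = 0.05/0.95 = 1/19.
Target odds = 0.9/0.1 = 9.
Need L³ ≥ 9 ÷ (1/19) = 171.
5³ = 125 < 171 ≤ 216 = 6³, so L = 6.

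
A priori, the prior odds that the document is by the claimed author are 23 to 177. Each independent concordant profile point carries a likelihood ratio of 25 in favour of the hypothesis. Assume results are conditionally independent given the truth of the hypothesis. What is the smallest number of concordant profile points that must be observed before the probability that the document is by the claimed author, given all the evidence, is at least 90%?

Prior odds = 23/177.
Likelihood ratio per concordant profile point = 25.
Target odds: 0.9 ÷ 0.1 = 9.
Require 25ⁿ ≥ 9 ÷ (23/177) = 1593/23.
25¹ = 25 falls short of 1593/23 but 25² = 625 reaches it, so n = 2.

2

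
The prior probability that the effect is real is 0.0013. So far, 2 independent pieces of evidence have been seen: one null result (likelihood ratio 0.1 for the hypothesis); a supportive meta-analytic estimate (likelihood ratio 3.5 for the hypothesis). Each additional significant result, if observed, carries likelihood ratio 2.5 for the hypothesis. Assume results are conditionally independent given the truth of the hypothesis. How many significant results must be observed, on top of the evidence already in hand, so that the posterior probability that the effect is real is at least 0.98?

Prior odds = 0.0013/0.9987 = 13/9987.
Combined Bayes factor of the evidence already in hand = 0.1 × 3.5 = 0.35.
Odds after that evidence = (13/9987) × 0.35 = 91/199740.
Target odds = 0.98/0.02 = 49.
Need 2.5ⁿ ≥ 49 ÷ (91/199740) = 1398180/13.
2.5¹² = 244140625/4096 falls short of 1398180/13 but 2.5¹³ ≈149012 reaches it, so n = 13.

13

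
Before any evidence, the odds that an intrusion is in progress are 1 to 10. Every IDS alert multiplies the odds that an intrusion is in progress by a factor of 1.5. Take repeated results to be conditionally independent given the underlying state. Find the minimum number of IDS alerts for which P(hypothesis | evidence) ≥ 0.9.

Prior odds = 0.1.
Likelihood ratio per IDS alert = 1.5.
Target odds: 0.9 ÷ 0.1 = 9.
Require 1.5ⁿ ≥ 9 ÷ 0.1 = 90.
1.5¹¹ = 177147/2048 falls short of 90 but 1.5¹² = 531441/4096 reaches it, so n = 12.

12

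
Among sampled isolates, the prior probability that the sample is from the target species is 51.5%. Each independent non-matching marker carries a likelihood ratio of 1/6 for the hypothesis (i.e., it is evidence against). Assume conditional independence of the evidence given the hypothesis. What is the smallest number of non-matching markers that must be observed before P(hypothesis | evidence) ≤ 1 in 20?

2

Prior odds = 0.515/0.485 = 103/97.
Likelihood ratio per non-matching marker = 1/6.
Target posterior odds = 0.05/0.95 = 1/19.
Need (103/97) × (1/6)ⁿ ≤ 1/19, i.e. (1/6)ⁿ ≤ 97/1957.
(1/6)¹ = 1/6 is still above 97/1957 but (1/6)² = 1/36 is at or below it, so n = 2.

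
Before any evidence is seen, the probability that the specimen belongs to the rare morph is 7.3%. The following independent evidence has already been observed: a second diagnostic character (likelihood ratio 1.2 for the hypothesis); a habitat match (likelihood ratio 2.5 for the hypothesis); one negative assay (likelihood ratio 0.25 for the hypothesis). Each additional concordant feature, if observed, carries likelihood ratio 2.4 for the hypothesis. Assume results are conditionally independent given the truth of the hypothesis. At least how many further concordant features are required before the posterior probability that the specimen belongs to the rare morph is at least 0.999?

12

Prior odds = 0.073/0.927 = 73/927.
Combined Bayes factor of the evidence already in hand = 1.2 × 2.5 × 0.25 = 0.75.
Odds after that evidence = (73/927) × 0.75 = 73/1236.
Target odds = 0.999/0.001 = 999.
Need 2.4ⁿ ≥ 999 ÷ (73/1236) = 1234764/73.
2.4¹¹ ≈15216.8 falls short of 1234764/73 but 2.4¹² ≈36520.3 reaches it, so n = 12.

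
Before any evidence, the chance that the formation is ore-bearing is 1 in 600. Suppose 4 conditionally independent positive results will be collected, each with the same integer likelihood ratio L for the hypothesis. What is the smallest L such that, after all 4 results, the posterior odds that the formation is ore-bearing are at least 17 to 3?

8

Prior odds = (1/600)/(599/600) = 1/599.
Target odds = 17/3.
Need L⁴ ≥ 17/3 ÷ (1/599) = 10183/3.
7⁴ = 2401 < 10183/3 ≤ 4096 = 8⁴, so L = 8.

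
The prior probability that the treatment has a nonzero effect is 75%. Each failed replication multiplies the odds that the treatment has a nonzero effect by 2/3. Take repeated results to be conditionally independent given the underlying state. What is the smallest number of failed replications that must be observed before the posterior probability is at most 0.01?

15

Prior odds = 0.75/0.25 = 3.
Likelihood ratio per failed replication = 2/3.
Target odds: 0.01 ÷ 0.99 = 1/99.
Require (2/3)ⁿ ≤ 1/99 ÷ 3 = 1/297.
(2/3)¹⁴ = 16384/4782969 is still above 1/297 but (2/3)¹⁵ = 32768/14348907 is at or below it, so n = 15.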